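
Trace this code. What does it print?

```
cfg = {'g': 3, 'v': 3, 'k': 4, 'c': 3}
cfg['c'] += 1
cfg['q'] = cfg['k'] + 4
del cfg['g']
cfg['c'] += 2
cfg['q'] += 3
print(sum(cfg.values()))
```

cfg['c'] = 3+1 = 4 → {'g': 3, 'v': 3, 'k': 4, 'c': 4}
cfg['q'] = cfg['k']+4 = 8 → {'g': 3, 'v': 3, 'k': 4, 'c': 4, 'q': 8}
del 'g' → {'v': 3, 'k': 4, 'c': 4, 'q': 8}
cfg['c'] = 4+2 = 6 → {'v': 3, 'k': 4, 'c': 6, 'q': 8}
cfg['q'] = 8+3 = 11 → {'v': 3, 'k': 4, 'c': 6, 'q': 11}
sum of values = 24

24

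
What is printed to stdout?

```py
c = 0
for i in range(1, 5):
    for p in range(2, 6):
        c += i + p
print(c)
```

i=1,p=2: c = 0+3 = 3
i=1,p=3: c = 3+4 = 7
i=1,p=4: c = 7+5 = 12
i=1,p=5: c = 12+6 = 18
i=2,p=2: c = 18+4 = 22
i=2,p=3: c = 22+5 = 27
i=2,p=4: c = 27+6 = 33
i=2,p=5: c = 33+7 = 40
i=3,p=2: c = 40+5 = 45
i=3,p=3: c = 45+6 = 51
i=3,p=4: c = 51+7 = 58
i=3,p=5: c = 58+8 = 66
i=4,p=2: c = 66+6 = 72
i=4,p=3: c = 72+7 = 79
i=4,p=4: c = 79+8 = 87
i=4,p=5: c = 87+9 = 96

96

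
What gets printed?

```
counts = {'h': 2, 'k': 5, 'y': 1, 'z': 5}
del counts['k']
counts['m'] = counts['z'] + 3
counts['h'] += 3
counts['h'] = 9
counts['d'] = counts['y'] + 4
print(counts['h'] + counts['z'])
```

del 'k' → {'h': 2, 'y': 1, 'z': 5}
counts['m'] = counts['z']+3 = 8 → {'h': 2, 'y': 1, 'z': 5, 'm': 8}
counts['h'] = 2+3 = 5 → {'h': 5, 'y': 1, 'z': 5, 'm': 8}
counts['h'] = 9 → {'h': 9, 'y': 1, 'z': 5, 'm': 8}
counts['d'] = counts['y']+4 = 5 → {'h': 9, 'y': 1, 'z': 5, 'm': 8, 'd': 5}
counts['h']+counts['z'] = 9+5 = 14

14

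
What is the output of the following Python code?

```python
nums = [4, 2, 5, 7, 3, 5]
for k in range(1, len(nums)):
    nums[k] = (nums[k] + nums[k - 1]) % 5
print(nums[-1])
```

k=1: nums[1] = (2+4)%5 = 1 → [4, 1, 5, 7, 3, 5]
k=2: nums[2] = (5+1)%5 = 1 → [4, 1, 1, 7, 3, 5]
k=3: nums[3] = (7+1)%5 = 3 → [4, 1, 1, 3, 3, 5]
k=4: nums[4] = (3+3)%5 = 1 → [4, 1, 1, 3, 1, 5]
k=5: nums[5] = (5+1)%5 = 1 → [4, 1, 1, 3, 1, 1]

1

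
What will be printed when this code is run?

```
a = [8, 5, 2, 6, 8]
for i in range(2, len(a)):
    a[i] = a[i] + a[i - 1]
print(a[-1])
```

21

i=2: a[2] = 2+5 = 7 → [8, 5, 7, 6, 8]
i=3: a[3] = 6+7 = 13 → [8, 5, 7, 13, 8]
i=4: a[4] = 8+13 = 21 → [8, 5, 7, 13, 21]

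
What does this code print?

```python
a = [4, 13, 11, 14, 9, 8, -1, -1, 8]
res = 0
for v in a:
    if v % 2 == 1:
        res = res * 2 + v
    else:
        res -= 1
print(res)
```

284

v=4: not odd, res = 0-1 = -1
v=13: odd, res = (-1)*2+13 = 11
v=11: odd, res = 11*2+11 = 33
v=14: not odd, res = 33-1 = 32
v=9: odd, res = 32*2+9 = 73
v=8: not odd, res = 73-1 = 72
v=-1: odd, res = 72*2+(-1) = 143
v=-1: odd, res = 143*2+(-1) = 285
v=8: not odd, res = 285-1 = 284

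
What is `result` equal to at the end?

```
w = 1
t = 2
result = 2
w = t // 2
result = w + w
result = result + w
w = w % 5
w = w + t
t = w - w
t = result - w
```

3

w = 2//2 = 1
result = 1+1 = 2
result = 2+1 = 3
w = 1%5 = 1
w = 1+2 = 3
t = 3-3 = 0
t = 3-3 = 0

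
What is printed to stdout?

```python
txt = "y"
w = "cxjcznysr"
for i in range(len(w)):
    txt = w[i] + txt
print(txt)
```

i=0: prepend 'c' → 'cy'
i=1: prepend 'x' → 'xcy'
i=2: prepend 'j' → 'jxcy'
i=3: prepend 'c' → 'cjxcy'
i=4: prepend 'z' → 'zcjxcy'
i=5: prepend 'n' → 'nzcjxcy'
i=6: prepend 'y' → 'ynzcjxcy'
i=7: prepend 's' → 'synzcjxcy'
i=8: prepend 'r' → 'rsynzcjxcy'

rsynzcjxcy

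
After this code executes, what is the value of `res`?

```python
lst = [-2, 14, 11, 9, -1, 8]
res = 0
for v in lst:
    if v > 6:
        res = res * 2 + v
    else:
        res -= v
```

v=-2: not >6, res = 0-(-2) = 2
v=14: >6, res = 2*2+14 = 18
v=11: >6, res = 18*2+11 = 47
v=9: >6, res = 47*2+9 = 103
v=-1: not >6, res = 103-(-1) = 104
v=8: >6, res = 104*2+8 = 216

216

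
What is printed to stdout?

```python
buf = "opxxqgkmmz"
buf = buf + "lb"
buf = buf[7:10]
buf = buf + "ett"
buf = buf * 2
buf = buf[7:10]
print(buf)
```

+ 'lb' → 'opxxqgkmmzlb'
slice [7:10] → 'mmz'
+ 'ett' → 'mmzett'
repeat ×2 → 'mmzettmmzett'
slice [7:10] → 'mze'

mze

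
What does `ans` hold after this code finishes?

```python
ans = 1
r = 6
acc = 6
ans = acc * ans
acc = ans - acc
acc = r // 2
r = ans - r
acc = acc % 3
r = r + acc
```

6

ans = 6*1 = 6
acc = 6-6 = 0
acc = 6//2 = 3
r = 6-6 = 0
acc = 3%3 = 0
r = 0+0 = 0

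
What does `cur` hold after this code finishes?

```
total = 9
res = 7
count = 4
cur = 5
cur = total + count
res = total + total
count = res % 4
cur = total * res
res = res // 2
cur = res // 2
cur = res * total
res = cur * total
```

cur = 9+4 = 13
res = 9+9 = 18
count = 18%4 = 2
cur = 9*18 = 162
res = 18//2 = 9
cur = 9//2 = 4
cur = 9*9 = 81
res = 81*9 = 729

81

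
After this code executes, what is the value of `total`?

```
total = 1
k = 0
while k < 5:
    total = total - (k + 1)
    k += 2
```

-8

k=0: total = 1-1 = 0
k=2: total = 0-3 = -3
k=4: total = (-3)-5 = -8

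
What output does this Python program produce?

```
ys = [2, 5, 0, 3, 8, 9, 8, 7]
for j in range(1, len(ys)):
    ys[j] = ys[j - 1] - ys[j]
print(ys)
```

j=1: ys[1] = 2-5 = -3 → [2, -3, 0, 3, 8, 9, 8, 7]
j=2: ys[2] = (-3)-0 = -3 → [2, -3, -3, 3, 8, 9, 8, 7]
j=3: ys[3] = (-3)-3 = -6 → [2, -3, -3, -6, 8, 9, 8, 7]
j=4: ys[4] = (-6)-8 = -14 → [2, -3, -3, -6, -14, 9, 8, 7]
j=5: ys[5] = (-14)-9 = -23 → [2, -3, -3, -6, -14, -23, 8, 7]
j=6: ys[6] = (-23)-8 = -31 → [2, -3, -3, -6, -14, -23, -31, 7]
j=7: ys[7] = (-31)-7 = -38 → [2, -3, -3, -6, -14, -23, -31, -38]

[2, -3, -3, -6, -14, -23, -31, -38]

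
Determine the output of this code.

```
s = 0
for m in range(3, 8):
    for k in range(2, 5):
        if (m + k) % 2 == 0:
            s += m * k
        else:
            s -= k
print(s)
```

81

m=3,k=2: odd sum, s = 0-2 = -2
m=3,k=3: even sum, s = (-2)+9 = 7
m=3,k=4: odd sum, s = 7-4 = 3
m=4,k=2: even sum, s = 3+8 = 11
m=4,k=3: odd sum, s = 11-3 = 8
m=4,k=4: even sum, s = 8+16 = 24
m=5,k=2: odd sum, s = 24-2 = 22
m=5,k=3: even sum, s = 22+15 = 37
m=5,k=4: odd sum, s = 37-4 = 33
m=6,k=2: even sum, s = 33+12 = 45
m=6,k=3: odd sum, s = 45-3 = 42
m=6,k=4: even sum, s = 42+24 = 66
m=7,k=2: odd sum, s = 66-2 = 64
m=7,k=3: even sum, s = 64+21 = 85
m=7,k=4: odd sum, s = 85-4 = 81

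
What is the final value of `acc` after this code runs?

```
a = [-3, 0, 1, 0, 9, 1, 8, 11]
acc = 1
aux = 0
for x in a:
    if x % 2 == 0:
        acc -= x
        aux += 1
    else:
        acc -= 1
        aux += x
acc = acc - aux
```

x=-3: not even, acc = 1-1 = 0; aux=-3
x=0: even, acc = 0-0 = 0; aux=-2
x=1: not even, acc = 0-1 = -1; aux=-1
x=0: even, acc = (-1)-0 = -1; aux=0
x=9: not even, acc = (-1)-1 = -2; aux=9
x=1: not even, acc = (-2)-1 = -3; aux=10
x=8: even, acc = (-3)-8 = -11; aux=11
x=11: not even, acc = (-11)-1 = -12; aux=22
acc-aux = (-12)-22 = -34

-34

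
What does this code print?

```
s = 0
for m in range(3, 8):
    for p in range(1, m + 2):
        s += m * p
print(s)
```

m=3,p=1: s = 0+3 = 3
m=3,p=2: s = 3+6 = 9
m=3,p=3: s = 9+9 = 18
m=3,p=4: s = 18+12 = 30
m=4,p=1: s = 30+4 = 34
m=4,p=2: s = 34+8 = 42
m=4,p=3: s = 42+12 = 54
m=4,p=4: s = 54+16 = 70
m=4,p=5: s = 70+20 = 90
m=5,p=1: s = 90+5 = 95
m=5,p=2: s = 95+10 = 105
m=5,p=3: s = 105+15 = 120
m=5,p=4: s = 120+20 = 140
m=5,p=5: s = 140+25 = 165
m=5,p=6: s = 165+30 = 195
m=6,p=1: s = 195+6 = 201
m=6,p=2: s = 201+12 = 213
m=6,p=3: s = 213+18 = 231
m=6,p=4: s = 231+24 = 255
m=6,p=5: s = 255+30 = 285
m=6,p=6: s = 285+36 = 321
m=6,p=7: s = 321+42 = 363
m=7,p=1: s = 363+7 = 370
m=7,p=2: s = 370+14 = 384
m=7,p=3: s = 384+21 = 405
m=7,p=4: s = 405+28 = 433
m=7,p=5: s = 433+35 = 468
m=7,p=6: s = 468+42 = 510
m=7,p=7: s = 510+49 = 559
m=7,p=8: s = 559+56 = 615

615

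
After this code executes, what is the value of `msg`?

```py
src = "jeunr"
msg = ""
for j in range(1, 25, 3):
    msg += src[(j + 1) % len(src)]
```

'ujnerujn'

j=1: add src[2]='u' → 'u'
j=4: add src[0]='j' → 'uj'
j=7: add src[3]='n' → 'ujn'
j=10: add src[1]='e' → 'ujne'
j=13: add src[4]='r' → 'ujner'
j=16: add src[2]='u' → 'ujneru'
j=19: add src[0]='j' → 'ujneruj'
j=22: add src[3]='n' → 'ujnerujn'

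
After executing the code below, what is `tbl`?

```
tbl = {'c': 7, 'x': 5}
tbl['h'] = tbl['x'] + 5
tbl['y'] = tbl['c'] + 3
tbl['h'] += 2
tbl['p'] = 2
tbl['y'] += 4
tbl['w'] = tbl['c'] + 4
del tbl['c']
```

{'x': 5, 'h': 12, 'y': 14, 'p': 2, 'w': 11}

tbl['h'] = tbl['x']+5 = 10 → {'c': 7, 'x': 5, 'h': 10}
tbl['y'] = tbl['c']+3 = 10 → {'c': 7, 'x': 5, 'h': 10, 'y': 10}
tbl['h'] = 10+2 = 12 → {'c': 7, 'x': 5, 'h': 12, 'y': 10}
tbl['p'] = 2 → {'c': 7, 'x': 5, 'h': 12, 'y': 10, 'p': 2}
tbl['y'] = 10+4 = 14 → {'c': 7, 'x': 5, 'h': 12, 'y': 14, 'p': 2}
tbl['w'] = tbl['c']+4 = 11 → {'c': 7, 'x': 5, 'h': 12, 'y': 14, 'p': 2, 'w': 11}
del 'c' → {'x': 5, 'h': 12, 'y': 14, 'p': 2, 'w': 11}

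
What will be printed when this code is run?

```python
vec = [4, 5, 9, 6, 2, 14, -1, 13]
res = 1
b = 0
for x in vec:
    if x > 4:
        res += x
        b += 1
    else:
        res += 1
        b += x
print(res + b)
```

x=4: not >4, res = 1+1 = 2; b=4
x=5: >4, res = 2+5 = 7; b=5
x=9: >4, res = 7+9 = 16; b=6
x=6: >4, res = 16+6 = 22; b=7
x=2: not >4, res = 22+1 = 23; b=9
x=14: >4, res = 23+14 = 37; b=10
x=-1: not >4, res = 37+1 = 38; b=9
x=13: >4, res = 38+13 = 51; b=10
res+b = 51+10 = 61

61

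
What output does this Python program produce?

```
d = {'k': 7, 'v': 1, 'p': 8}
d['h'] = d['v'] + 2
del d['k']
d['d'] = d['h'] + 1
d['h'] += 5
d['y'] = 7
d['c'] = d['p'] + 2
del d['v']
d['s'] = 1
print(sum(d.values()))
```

d['h'] = d['v']+2 = 3 → {'k': 7, 'v': 1, 'p': 8, 'h': 3}
del 'k' → {'v': 1, 'p': 8, 'h': 3}
d['d'] = d['h']+1 = 4 → {'v': 1, 'p': 8, 'h': 3, 'd': 4}
d['h'] = 3+5 = 8 → {'v': 1, 'p': 8, 'h': 8, 'd': 4}
d['y'] = 7 → {'v': 1, 'p': 8, 'h': 8, 'd': 4, 'y': 7}
d['c'] = d['p']+2 = 10 → {'v': 1, 'p': 8, 'h': 8, 'd': 4, 'y': 7, 'c': 10}
del 'v' → {'p': 8, 'h': 8, 'd': 4, 'y': 7, 'c': 10}
d['s'] = 1 → {'p': 8, 'h': 8, 'd': 4, 'y': 7, 'c': 10, 's': 1}
sum of values = 38

38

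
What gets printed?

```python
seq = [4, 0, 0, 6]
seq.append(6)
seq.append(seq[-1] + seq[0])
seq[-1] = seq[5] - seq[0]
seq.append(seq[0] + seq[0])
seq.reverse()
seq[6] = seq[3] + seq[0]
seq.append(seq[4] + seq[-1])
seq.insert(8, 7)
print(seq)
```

[8, 6, 6, 6, 0, 0, 14, 14, 7]

append 6 → [4, 0, 0, 6, 6]
append seq[-1]+seq[0] = 6+4 = 10 → [4, 0, 0, 6, 6, 10]
seq[-1] = seq[5]-seq[0] = 10-4 = 6 → [4, 0, 0, 6, 6, 6]
append seq[0]+seq[0] = 4+4 = 8 → [4, 0, 0, 6, 6, 6, 8]
reverse → [8, 6, 6, 6, 0, 0, 4]
seq[6] = seq[3]+seq[0] = 6+8 = 14 → [8, 6, 6, 6, 0, 0, 14]
append seq[4]+seq[-1] = 0+14 = 14 → [8, 6, 6, 6, 0, 0, 14, 14]
insert 7 at 8 → [8, 6, 6, 6, 0, 0, 14, 14, 7]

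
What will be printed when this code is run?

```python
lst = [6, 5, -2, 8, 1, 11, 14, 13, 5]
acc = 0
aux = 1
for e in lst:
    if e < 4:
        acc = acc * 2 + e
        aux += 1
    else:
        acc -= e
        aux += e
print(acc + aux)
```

-41

e=6: not <4, acc = 0-6 = -6; aux=7
e=5: not <4, acc = (-6)-5 = -11; aux=12
e=-2: <4, acc = (-11)*2+(-2) = -24; aux=13
e=8: not <4, acc = (-24)-8 = -32; aux=21
e=1: <4, acc = (-32)*2+1 = -63; aux=22
e=11: not <4, acc = (-63)-11 = -74; aux=33
e=14: not <4, acc = (-74)-14 = -88; aux=47
e=13: not <4, acc = (-88)-13 = -101; aux=60
e=5: not <4, acc = (-101)-5 = -106; aux=65
acc+aux = (-106)+65 = -41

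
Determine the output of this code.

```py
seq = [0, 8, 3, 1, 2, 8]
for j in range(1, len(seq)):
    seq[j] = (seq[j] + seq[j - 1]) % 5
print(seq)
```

j=1: seq[1] = (8+0)%5 = 3 → [0, 3, 3, 1, 2, 8]
j=2: seq[2] = (3+3)%5 = 1 → [0, 3, 1, 1, 2, 8]
j=3: seq[3] = (1+1)%5 = 2 → [0, 3, 1, 2, 2, 8]
j=4: seq[4] = (2+2)%5 = 4 → [0, 3, 1, 2, 4, 8]
j=5: seq[5] = (8+4)%5 = 2 → [0, 3, 1, 2, 4, 2]

[0, 3, 1, 2, 4, 2]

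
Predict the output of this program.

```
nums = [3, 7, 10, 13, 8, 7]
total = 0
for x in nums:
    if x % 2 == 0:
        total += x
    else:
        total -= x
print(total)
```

x=3: not even, total = 0-3 = -3
x=7: not even, total = (-3)-7 = -10
x=10: even, total = (-10)+10 = 0
x=13: not even, total = 0-13 = -13
x=8: even, total = (-13)+8 = -5
x=7: not even, total = (-5)-7 = -12

-12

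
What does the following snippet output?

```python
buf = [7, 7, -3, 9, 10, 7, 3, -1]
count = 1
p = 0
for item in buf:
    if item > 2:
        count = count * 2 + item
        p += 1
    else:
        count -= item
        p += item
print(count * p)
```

item=7: >2, count = 1*2+7 = 9; p=1
item=7: >2, count = 9*2+7 = 25; p=2
item=-3: not >2, count = 25-(-3) = 28; p=-1
item=9: >2, count = 28*2+9 = 65; p=0
item=10: >2, count = 65*2+10 = 140; p=1
item=7: >2, count = 140*2+7 = 287; p=2
item=3: >2, count = 287*2+3 = 577; p=3
item=-1: not >2, count = 577-(-1) = 578; p=2
count*p = 578*2 = 1156

1156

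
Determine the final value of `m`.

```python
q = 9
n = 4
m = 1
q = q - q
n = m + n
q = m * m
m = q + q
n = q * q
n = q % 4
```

2

q = 9-9 = 0
n = 1+4 = 5
q = 1*1 = 1
m = 1+1 = 2
n = 1*1 = 1
n = 1%4 = 1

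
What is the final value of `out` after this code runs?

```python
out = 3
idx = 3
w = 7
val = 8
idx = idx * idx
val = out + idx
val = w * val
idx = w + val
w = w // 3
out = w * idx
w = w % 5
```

idx = 3*3 = 9
val = 3+9 = 12
val = 7*12 = 84
idx = 7+84 = 91
w = 7//3 = 2
out = 2*91 = 182
w = 2%5 = 2

182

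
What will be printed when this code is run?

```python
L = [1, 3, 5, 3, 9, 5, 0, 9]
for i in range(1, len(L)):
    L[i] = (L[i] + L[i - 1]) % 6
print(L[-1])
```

5

i=1: L[1] = (3+1)%6 = 4 → [1, 4, 5, 3, 9, 5, 0, 9]
i=2: L[2] = (5+4)%6 = 3 → [1, 4, 3, 3, 9, 5, 0, 9]
i=3: L[3] = (3+3)%6 = 0 → [1, 4, 3, 0, 9, 5, 0, 9]
i=4: L[4] = (9+0)%6 = 3 → [1, 4, 3, 0, 3, 5, 0, 9]
i=5: L[5] = (5+3)%6 = 2 → [1, 4, 3, 0, 3, 2, 0, 9]
i=6: L[6] = (0+2)%6 = 2 → [1, 4, 3, 0, 3, 2, 2, 9]
i=7: L[7] = (9+2)%6 = 5 → [1, 4, 3, 0, 3, 2, 2, 5]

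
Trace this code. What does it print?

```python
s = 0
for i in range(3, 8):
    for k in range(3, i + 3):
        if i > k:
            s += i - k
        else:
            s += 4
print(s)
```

i=3,k=3: not 3>3, s = 0+4 = 4
i=3,k=4: not 3>4, s = 4+4 = 8
i=3,k=5: not 3>5, s = 8+4 = 12
i=4,k=3: 4>3, s = 12+1 = 13
i=4,k=4: not 4>4, s = 13+4 = 17
i=4,k=5: not 4>5, s = 17+4 = 21
i=4,k=6: not 4>6, s = 21+4 = 25
i=5,k=3: 5>3, s = 25+2 = 27
i=5,k=4: 5>4, s = 27+1 = 28
i=5,k=5: not 5>5, s = 28+4 = 32
i=5,k=6: not 5>6, s = 32+4 = 36
i=5,k=7: not 5>7, s = 36+4 = 40
i=6,k=3: 6>3, s = 40+3 = 43
i=6,k=4: 6>4, s = 43+2 = 45
i=6,k=5: 6>5, s = 45+1 = 46
i=6,k=6: not 6>6, s = 46+4 = 50
i=6,k=7: not 6>7, s = 50+4 = 54
i=6,k=8: not 6>8, s = 54+4 = 58
i=7,k=3: 7>3, s = 58+4 = 62
i=7,k=4: 7>4, s = 62+3 = 65
i=7,k=5: 7>5, s = 65+2 = 67
i=7,k=6: 7>6, s = 67+1 = 68
i=7,k=7: not 7>7, s = 68+4 = 72
i=7,k=8: not 7>8, s = 72+4 = 76
i=7,k=9: not 7>9, s = 76+4 = 80

80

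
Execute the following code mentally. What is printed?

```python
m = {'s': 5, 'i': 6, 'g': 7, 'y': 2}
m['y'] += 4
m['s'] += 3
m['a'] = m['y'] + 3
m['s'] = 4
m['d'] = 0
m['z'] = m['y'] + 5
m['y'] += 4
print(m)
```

m['y'] = 2+4 = 6 → {'s': 5, 'i': 6, 'g': 7, 'y': 6}
m['s'] = 5+3 = 8 → {'s': 8, 'i': 6, 'g': 7, 'y': 6}
m['a'] = m['y']+3 = 9 → {'s': 8, 'i': 6, 'g': 7, 'y': 6, 'a': 9}
m['s'] = 4 → {'s': 4, 'i': 6, 'g': 7, 'y': 6, 'a': 9}
m['d'] = 0 → {'s': 4, 'i': 6, 'g': 7, 'y': 6, 'a': 9, 'd': 0}
m['z'] = m['y']+5 = 11 → {'s': 4, 'i': 6, 'g': 7, 'y': 6, 'a': 9, 'd': 0, 'z': 11}
m['y'] = 6+4 = 10 → {'s': 4, 'i': 6, 'g': 7, 'y': 10, 'a': 9, 'd': 0, 'z': 11}

{'s': 4, 'i': 6, 'g': 7, 'y': 10, 'a': 9, 'd': 0, 'z': 11}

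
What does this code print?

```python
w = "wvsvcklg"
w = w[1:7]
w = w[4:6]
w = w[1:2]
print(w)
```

l

slice [1:7] → 'vsvckl'
slice [4:6] → 'kl'
slice [1:2] → 'l'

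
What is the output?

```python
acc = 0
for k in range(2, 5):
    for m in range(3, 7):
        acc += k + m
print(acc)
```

90

k=2,m=3: acc = 0+5 = 5
k=2,m=4: acc = 5+6 = 11
k=2,m=5: acc = 11+7 = 18
k=2,m=6: acc = 18+8 = 26
k=3,m=3: acc = 26+6 = 32
k=3,m=4: acc = 32+7 = 39
k=3,m=5: acc = 39+8 = 47
k=3,m=6: acc = 47+9 = 56
k=4,m=3: acc = 56+7 = 63
k=4,m=4: acc = 63+8 = 71
k=4,m=5: acc = 71+9 = 80
k=4,m=6: acc = 80+10 = 90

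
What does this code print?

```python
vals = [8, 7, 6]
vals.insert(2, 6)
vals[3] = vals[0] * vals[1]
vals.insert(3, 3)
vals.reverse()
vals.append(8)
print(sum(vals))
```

88

insert 6 at 2 → [8, 7, 6, 6]
vals[3] = vals[0]*vals[1] = 8*7 = 56 → [8, 7, 6, 56]
insert 3 at 3 → [8, 7, 6, 3, 56]
reverse → [56, 3, 6, 7, 8]
append 8 → [56, 3, 6, 7, 8, 8]
sum = 88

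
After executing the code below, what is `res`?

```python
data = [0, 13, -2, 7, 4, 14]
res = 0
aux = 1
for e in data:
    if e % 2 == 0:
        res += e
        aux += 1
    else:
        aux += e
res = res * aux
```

e=0: even, res = 0+0 = 0; aux=2
e=13: not even; aux=15
e=-2: even, res = 0+(-2) = -2; aux=16
e=7: not even; aux=23
e=4: even, res = (-2)+4 = 2; aux=24
e=14: even, res = 2+14 = 16; aux=25
res*aux = 16*25 = 400

400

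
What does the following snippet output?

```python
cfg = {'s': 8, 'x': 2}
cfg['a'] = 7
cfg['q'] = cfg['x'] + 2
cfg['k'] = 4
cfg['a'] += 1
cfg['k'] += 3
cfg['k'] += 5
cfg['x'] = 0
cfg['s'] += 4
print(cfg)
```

{'s': 12, 'x': 0, 'a': 8, 'q': 4, 'k': 12}

cfg['a'] = 7 → {'s': 8, 'x': 2, 'a': 7}
cfg['q'] = cfg['x']+2 = 4 → {'s': 8, 'x': 2, 'a': 7, 'q': 4}
cfg['k'] = 4 → {'s': 8, 'x': 2, 'a': 7, 'q': 4, 'k': 4}
cfg['a'] = 7+1 = 8 → {'s': 8, 'x': 2, 'a': 8, 'q': 4, 'k': 4}
cfg['k'] = 4+3 = 7 → {'s': 8, 'x': 2, 'a': 8, 'q': 4, 'k': 7}
cfg['k'] = 7+5 = 12 → {'s': 8, 'x': 2, 'a': 8, 'q': 4, 'k': 12}
cfg['x'] = 0 → {'s': 8, 'x': 0, 'a': 8, 'q': 4, 'k': 12}
cfg['s'] = 8+4 = 12 → {'s': 12, 'x': 0, 'a': 8, 'q': 4, 'k': 12}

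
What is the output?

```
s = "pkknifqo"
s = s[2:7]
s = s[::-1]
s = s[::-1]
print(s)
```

knifq

slice [2:7] → 'knifq'
reverse → 'qfink'
reverse → 'knifq'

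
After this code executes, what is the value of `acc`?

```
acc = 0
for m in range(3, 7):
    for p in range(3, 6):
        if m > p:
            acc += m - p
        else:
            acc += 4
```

34

m=3,p=3: not 3>3, acc = 0+4 = 4
m=3,p=4: not 3>4, acc = 4+4 = 8
m=3,p=5: not 3>5, acc = 8+4 = 12
m=4,p=3: 4>3, acc = 12+1 = 13
m=4,p=4: not 4>4, acc = 13+4 = 17
m=4,p=5: not 4>5, acc = 17+4 = 21
m=5,p=3: 5>3, acc = 21+2 = 23
m=5,p=4: 5>4, acc = 23+1 = 24
m=5,p=5: not 5>5, acc = 24+4 = 28
m=6,p=3: 6>3, acc = 28+3 = 31
m=6,p=4: 6>4, acc = 31+2 = 33
m=6,p=5: 6>5, acc = 33+1 = 34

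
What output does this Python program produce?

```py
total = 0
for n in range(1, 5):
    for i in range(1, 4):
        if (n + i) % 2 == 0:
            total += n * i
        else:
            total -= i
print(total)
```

n=1,i=1: even sum, total = 0+1 = 1
n=1,i=2: odd sum, total = 1-2 = -1
n=1,i=3: even sum, total = (-1)+3 = 2
n=2,i=1: odd sum, total = 2-1 = 1
n=2,i=2: even sum, total = 1+4 = 5
n=2,i=3: odd sum, total = 5-3 = 2
n=3,i=1: even sum, total = 2+3 = 5
n=3,i=2: odd sum, total = 5-2 = 3
n=3,i=3: even sum, total = 3+9 = 12
n=4,i=1: odd sum, total = 12-1 = 11
n=4,i=2: even sum, total = 11+8 = 19
n=4,i=3: odd sum, total = 19-3 = 16

16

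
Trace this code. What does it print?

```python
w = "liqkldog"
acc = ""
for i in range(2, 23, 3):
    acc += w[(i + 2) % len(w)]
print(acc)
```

i=2: add w[4]='l' → 'l'
i=5: add w[7]='g' → 'lg'
i=8: add w[2]='q' → 'lgq'
i=11: add w[5]='d' → 'lgqd'
i=14: add w[0]='l' → 'lgqdl'
i=17: add w[3]='k' → 'lgqdlk'
i=20: add w[6]='o' → 'lgqdlko'

lgqdlko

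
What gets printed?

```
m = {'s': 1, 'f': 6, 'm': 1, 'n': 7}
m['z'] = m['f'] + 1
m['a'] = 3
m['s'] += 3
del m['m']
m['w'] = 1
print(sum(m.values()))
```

28

m['z'] = m['f']+1 = 7 → {'s': 1, 'f': 6, 'm': 1, 'n': 7, 'z': 7}
m['a'] = 3 → {'s': 1, 'f': 6, 'm': 1, 'n': 7, 'z': 7, 'a': 3}
m['s'] = 1+3 = 4 → {'s': 4, 'f': 6, 'm': 1, 'n': 7, 'z': 7, 'a': 3}
del 'm' → {'s': 4, 'f': 6, 'n': 7, 'z': 7, 'a': 3}
m['w'] = 1 → {'s': 4, 'f': 6, 'n': 7, 'z': 7, 'a': 3, 'w': 1}
sum of values = 28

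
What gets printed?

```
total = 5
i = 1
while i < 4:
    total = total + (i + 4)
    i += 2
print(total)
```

17

i=1: total = 5+5 = 10
i=3: total = 10+7 = 17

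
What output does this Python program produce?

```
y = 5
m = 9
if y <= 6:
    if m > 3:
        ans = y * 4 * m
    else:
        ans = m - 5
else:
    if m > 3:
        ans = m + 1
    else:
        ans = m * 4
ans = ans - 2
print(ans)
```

178

y=5, m=9
y <= 6 is True; m > 3 is True
→ ans = y * 4 * m = 180
ans = 180-2 = 178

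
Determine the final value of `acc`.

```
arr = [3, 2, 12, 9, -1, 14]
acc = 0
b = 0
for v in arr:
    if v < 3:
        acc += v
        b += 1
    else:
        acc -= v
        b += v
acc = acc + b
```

v=3: not <3, acc = 0-3 = -3; b=3
v=2: <3, acc = (-3)+2 = -1; b=4
v=12: not <3, acc = (-1)-12 = -13; b=16
v=9: not <3, acc = (-13)-9 = -22; b=25
v=-1: <3, acc = (-22)+(-1) = -23; b=26
v=14: not <3, acc = (-23)-14 = -37; b=40
acc+b = (-37)+40 = 3

3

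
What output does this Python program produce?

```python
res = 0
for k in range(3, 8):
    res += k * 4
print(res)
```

k=3: res = 0+3*4 = 12
k=4: res = 12+4*4 = 28
k=5: res = 28+5*4 = 48
k=6: res = 48+6*4 = 72
k=7: res = 72+7*4 = 100

100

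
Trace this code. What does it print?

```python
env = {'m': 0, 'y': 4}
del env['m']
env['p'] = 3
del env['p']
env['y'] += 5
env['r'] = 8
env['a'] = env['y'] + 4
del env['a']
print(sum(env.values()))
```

del 'm' → {'y': 4}
env['p'] = 3 → {'y': 4, 'p': 3}
del 'p' → {'y': 4}
env['y'] = 4+5 = 9 → {'y': 9}
env['r'] = 8 → {'y': 9, 'r': 8}
env['a'] = env['y']+4 = 13 → {'y': 9, 'r': 8, 'a': 13}
del 'a' → {'y': 9, 'r': 8}
sum of values = 17

17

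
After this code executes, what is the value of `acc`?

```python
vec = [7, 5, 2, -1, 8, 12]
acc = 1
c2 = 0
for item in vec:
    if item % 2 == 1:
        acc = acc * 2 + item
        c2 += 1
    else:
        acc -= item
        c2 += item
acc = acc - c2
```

-4

item=7: odd, acc = 1*2+7 = 9; c2=1
item=5: odd, acc = 9*2+5 = 23; c2=2
item=2: not odd, acc = 23-2 = 21; c2=4
item=-1: odd, acc = 21*2+(-1) = 41; c2=5
item=8: not odd, acc = 41-8 = 33; c2=13
item=12: not odd, acc = 33-12 = 21; c2=25
acc-c2 = 21-25 = -4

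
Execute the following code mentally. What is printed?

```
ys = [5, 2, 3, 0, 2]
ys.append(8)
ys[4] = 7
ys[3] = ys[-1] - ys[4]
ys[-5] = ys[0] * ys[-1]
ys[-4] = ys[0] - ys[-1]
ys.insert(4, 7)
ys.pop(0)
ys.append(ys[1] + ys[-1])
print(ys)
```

append 8 → [5, 2, 3, 0, 2, 8]
ys[4] = 7 → [5, 2, 3, 0, 7, 8]
ys[3] = ys[-1]-ys[4] = 8-7 = 1 → [5, 2, 3, 1, 7, 8]
ys[-5] = ys[0]*ys[-1] = 5*8 = 40 → [5, 40, 3, 1, 7, 8]
ys[-4] = ys[0]-ys[-1] = 5-8 = -3 → [5, 40, -3, 1, 7, 8]
insert 7 at 4 → [5, 40, -3, 1, 7, 7, 8]
pop(0) removes 5 → [40, -3, 1, 7, 7, 8]
append ys[1]+ys[-1] = (-3)+8 = 5 → [40, -3, 1, 7, 7, 8, 5]

[40, -3, 1, 7, 7, 8, 5]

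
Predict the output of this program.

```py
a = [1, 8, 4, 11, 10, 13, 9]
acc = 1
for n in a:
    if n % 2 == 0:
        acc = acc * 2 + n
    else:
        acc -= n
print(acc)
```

n=1: not even, acc = 1-1 = 0
n=8: even, acc = 0*2+8 = 8
n=4: even, acc = 8*2+4 = 20
n=11: not even, acc = 20-11 = 9
n=10: even, acc = 9*2+10 = 28
n=13: not even, acc = 28-13 = 15
n=9: not even, acc = 15-9 = 6

6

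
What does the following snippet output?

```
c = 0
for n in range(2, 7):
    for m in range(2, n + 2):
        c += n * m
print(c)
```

n=2,m=2: c = 0+4 = 4
n=2,m=3: c = 4+6 = 10
n=3,m=2: c = 10+6 = 16
n=3,m=3: c = 16+9 = 25
n=3,m=4: c = 25+12 = 37
n=4,m=2: c = 37+8 = 45
n=4,m=3: c = 45+12 = 57
n=4,m=4: c = 57+16 = 73
n=4,m=5: c = 73+20 = 93
n=5,m=2: c = 93+10 = 103
n=5,m=3: c = 103+15 = 118
n=5,m=4: c = 118+20 = 138
n=5,m=5: c = 138+25 = 163
n=5,m=6: c = 163+30 = 193
n=6,m=2: c = 193+12 = 205
n=6,m=3: c = 205+18 = 223
n=6,m=4: c = 223+24 = 247
n=6,m=5: c = 247+30 = 277
n=6,m=6: c = 277+36 = 313
n=6,m=7: c = 313+42 = 355

355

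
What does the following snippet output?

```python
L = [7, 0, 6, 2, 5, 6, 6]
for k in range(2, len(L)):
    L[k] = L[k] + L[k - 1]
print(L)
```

k=2: L[2] = 6+0 = 6 → [7, 0, 6, 2, 5, 6, 6]
k=3: L[3] = 2+6 = 8 → [7, 0, 6, 8, 5, 6, 6]
k=4: L[4] = 5+8 = 13 → [7, 0, 6, 8, 13, 6, 6]
k=5: L[5] = 6+13 = 19 → [7, 0, 6, 8, 13, 19, 6]
k=6: L[6] = 6+19 = 25 → [7, 0, 6, 8, 13, 19, 25]

[7, 0, 6, 8, 13, 19, 25]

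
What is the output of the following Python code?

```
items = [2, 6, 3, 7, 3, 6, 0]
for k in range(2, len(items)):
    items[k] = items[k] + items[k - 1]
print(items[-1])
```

k=2: items[2] = 3+6 = 9 → [2, 6, 9, 7, 3, 6, 0]
k=3: items[3] = 7+9 = 16 → [2, 6, 9, 16, 3, 6, 0]
k=4: items[4] = 3+16 = 19 → [2, 6, 9, 16, 19, 6, 0]
k=5: items[5] = 6+19 = 25 → [2, 6, 9, 16, 19, 25, 0]
k=6: items[6] = 0+25 = 25 → [2, 6, 9, 16, 19, 25, 25]

25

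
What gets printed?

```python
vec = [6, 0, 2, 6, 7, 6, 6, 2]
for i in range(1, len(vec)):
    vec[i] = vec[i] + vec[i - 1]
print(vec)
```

[6, 6, 8, 14, 21, 27, 33, 35]

i=1: vec[1] = 0+6 = 6 → [6, 6, 2, 6, 7, 6, 6, 2]
i=2: vec[2] = 2+6 = 8 → [6, 6, 8, 6, 7, 6, 6, 2]
i=3: vec[3] = 6+8 = 14 → [6, 6, 8, 14, 7, 6, 6, 2]
i=4: vec[4] = 7+14 = 21 → [6, 6, 8, 14, 21, 6, 6, 2]
i=5: vec[5] = 6+21 = 27 → [6, 6, 8, 14, 21, 27, 6, 2]
i=6: vec[6] = 6+27 = 33 → [6, 6, 8, 14, 21, 27, 33, 2]
i=7: vec[7] = 2+33 = 35 → [6, 6, 8, 14, 21, 27, 33, 35]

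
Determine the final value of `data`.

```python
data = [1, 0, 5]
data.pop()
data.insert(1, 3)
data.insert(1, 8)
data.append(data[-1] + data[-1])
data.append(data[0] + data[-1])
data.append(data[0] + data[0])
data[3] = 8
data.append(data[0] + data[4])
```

pop() removes 5 → [1, 0]
insert 3 at 1 → [1, 3, 0]
insert 8 at 1 → [1, 8, 3, 0]
append data[-1]+data[-1] = 0+0 = 0 → [1, 8, 3, 0, 0]
append data[0]+data[-1] = 1+0 = 1 → [1, 8, 3, 0, 0, 1]
append data[0]+data[0] = 1+1 = 2 → [1, 8, 3, 0, 0, 1, 2]
data[3] = 8 → [1, 8, 3, 8, 0, 1, 2]
append data[0]+data[4] = 1+0 = 1 → [1, 8, 3, 8, 0, 1, 2, 1]

[1, 8, 3, 8, 0, 1, 2, 1]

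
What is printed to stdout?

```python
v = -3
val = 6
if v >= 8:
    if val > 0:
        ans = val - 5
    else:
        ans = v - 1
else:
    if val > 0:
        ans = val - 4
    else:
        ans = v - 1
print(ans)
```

v=-3, val=6
v >= 8 is False; val > 0 is True
→ ans = val - 4 = 2

2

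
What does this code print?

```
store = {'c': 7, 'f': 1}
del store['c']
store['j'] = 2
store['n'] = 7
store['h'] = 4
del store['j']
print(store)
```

{'f': 1, 'n': 7, 'h': 4}

del 'c' → {'f': 1}
store['j'] = 2 → {'f': 1, 'j': 2}
store['n'] = 7 → {'f': 1, 'j': 2, 'n': 7}
store['h'] = 4 → {'f': 1, 'j': 2, 'n': 7, 'h': 4}
del 'j' → {'f': 1, 'n': 7, 'h': 4}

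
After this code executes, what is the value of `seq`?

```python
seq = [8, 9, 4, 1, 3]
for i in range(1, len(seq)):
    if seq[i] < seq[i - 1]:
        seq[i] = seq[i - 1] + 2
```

[8, 9, 11, 13, 15]

i=1: 9>=8, unchanged → [8, 9, 4, 1, 3]
i=2: 4<9, seq[2] = 9+2 = 11 → [8, 9, 11, 1, 3]
i=3: 1<11, seq[3] = 11+2 = 13 → [8, 9, 11, 13, 3]
i=4: 3<13, seq[4] = 13+2 = 15 → [8, 9, 11, 13, 15]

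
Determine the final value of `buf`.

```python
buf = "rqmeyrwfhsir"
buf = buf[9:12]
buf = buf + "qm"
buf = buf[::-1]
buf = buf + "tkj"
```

slice [9:12] → 'sir'
+ 'qm' → 'sirqm'
reverse → 'mqris'
+ 'tkj' → 'mqristkj'

'mqristkj'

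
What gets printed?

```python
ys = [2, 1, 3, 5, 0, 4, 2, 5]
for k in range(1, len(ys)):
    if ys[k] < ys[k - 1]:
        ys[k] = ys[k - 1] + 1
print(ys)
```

k=1: 1<2, ys[1] = 2+1 = 3 → [2, 3, 3, 5, 0, 4, 2, 5]
k=2: 3>=3, unchanged → [2, 3, 3, 5, 0, 4, 2, 5]
k=3: 5>=3, unchanged → [2, 3, 3, 5, 0, 4, 2, 5]
k=4: 0<5, ys[4] = 5+1 = 6 → [2, 3, 3, 5, 6, 4, 2, 5]
k=5: 4<6, ys[5] = 6+1 = 7 → [2, 3, 3, 5, 6, 7, 2, 5]
k=6: 2<7, ys[6] = 7+1 = 8 → [2, 3, 3, 5, 6, 7, 8, 5]
k=7: 5<8, ys[7] = 8+1 = 9 → [2, 3, 3, 5, 6, 7, 8, 9]

[2, 3, 3, 5, 6, 7, 8, 9]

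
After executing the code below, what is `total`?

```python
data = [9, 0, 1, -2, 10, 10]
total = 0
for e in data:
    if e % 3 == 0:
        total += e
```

9

e=9: %3==0, total = 0+9 = 9
e=0: %3==0, total = 9+0 = 9
e=1: not %3==0
e=-2: not %3==0
e=10: not %3==0
e=10: not %3==0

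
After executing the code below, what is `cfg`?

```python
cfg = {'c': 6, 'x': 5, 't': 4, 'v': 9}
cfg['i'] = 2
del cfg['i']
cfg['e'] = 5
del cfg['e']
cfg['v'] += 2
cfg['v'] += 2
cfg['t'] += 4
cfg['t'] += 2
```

cfg['i'] = 2 → {'c': 6, 'x': 5, 't': 4, 'v': 9, 'i': 2}
del 'i' → {'c': 6, 'x': 5, 't': 4, 'v': 9}
cfg['e'] = 5 → {'c': 6, 'x': 5, 't': 4, 'v': 9, 'e': 5}
del 'e' → {'c': 6, 'x': 5, 't': 4, 'v': 9}
cfg['v'] = 9+2 = 11 → {'c': 6, 'x': 5, 't': 4, 'v': 11}
cfg['v'] = 11+2 = 13 → {'c': 6, 'x': 5, 't': 4, 'v': 13}
cfg['t'] = 4+4 = 8 → {'c': 6, 'x': 5, 't': 8, 'v': 13}
cfg['t'] = 8+2 = 10 → {'c': 6, 'x': 5, 't': 10, 'v': 13}

{'c': 6, 'x': 5, 't': 10, 'v': 13}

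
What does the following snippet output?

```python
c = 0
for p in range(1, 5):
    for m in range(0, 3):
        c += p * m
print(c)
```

30

p=1,m=0: c = 0+0 = 0
p=1,m=1: c = 0+1 = 1
p=1,m=2: c = 1+2 = 3
p=2,m=0: c = 3+0 = 3
p=2,m=1: c = 3+2 = 5
p=2,m=2: c = 5+4 = 9
p=3,m=0: c = 9+0 = 9
p=3,m=1: c = 9+3 = 12
p=3,m=2: c = 12+6 = 18
p=4,m=0: c = 18+0 = 18
p=4,m=1: c = 18+4 = 22
p=4,m=2: c = 22+8 = 30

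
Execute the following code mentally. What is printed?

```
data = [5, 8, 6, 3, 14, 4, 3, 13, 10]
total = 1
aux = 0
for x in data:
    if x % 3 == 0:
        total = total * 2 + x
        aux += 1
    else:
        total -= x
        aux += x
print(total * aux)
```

-6954

x=5: not %3==0, total = 1-5 = -4; aux=5
x=8: not %3==0, total = (-4)-8 = -12; aux=13
x=6: %3==0, total = (-12)*2+6 = -18; aux=14
x=3: %3==0, total = (-18)*2+3 = -33; aux=15
x=14: not %3==0, total = (-33)-14 = -47; aux=29
x=4: not %3==0, total = (-47)-4 = -51; aux=33
x=3: %3==0, total = (-51)*2+3 = -99; aux=34
x=13: not %3==0, total = (-99)-13 = -112; aux=47
x=10: not %3==0, total = (-112)-10 = -122; aux=57
total*aux = (-122)*57 = -6954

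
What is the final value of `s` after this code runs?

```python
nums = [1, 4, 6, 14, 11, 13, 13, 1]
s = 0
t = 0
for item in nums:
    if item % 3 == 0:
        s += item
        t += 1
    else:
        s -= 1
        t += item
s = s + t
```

57

item=1: not %3==0, s = 0-1 = -1; t=1
item=4: not %3==0, s = (-1)-1 = -2; t=5
item=6: %3==0, s = (-2)+6 = 4; t=6
item=14: not %3==0, s = 4-1 = 3; t=20
item=11: not %3==0, s = 3-1 = 2; t=31
item=13: not %3==0, s = 2-1 = 1; t=44
item=13: not %3==0, s = 1-1 = 0; t=57
item=1: not %3==0, s = 0-1 = -1; t=58
s+t = (-1)+58 = 57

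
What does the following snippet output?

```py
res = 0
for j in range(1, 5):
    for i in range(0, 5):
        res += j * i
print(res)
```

100

j=1,i=0: res = 0+0 = 0
j=1,i=1: res = 0+1 = 1
j=1,i=2: res = 1+2 = 3
j=1,i=3: res = 3+3 = 6
j=1,i=4: res = 6+4 = 10
j=2,i=0: res = 10+0 = 10
j=2,i=1: res = 10+2 = 12
j=2,i=2: res = 12+4 = 16
j=2,i=3: res = 16+6 = 22
j=2,i=4: res = 22+8 = 30
j=3,i=0: res = 30+0 = 30
j=3,i=1: res = 30+3 = 33
j=3,i=2: res = 33+6 = 39
j=3,i=3: res = 39+9 = 48
j=3,i=4: res = 48+12 = 60
j=4,i=0: res = 60+0 = 60
j=4,i=1: res = 60+4 = 64
j=4,i=2: res = 64+8 = 72
j=4,i=3: res = 72+12 = 84
j=4,i=4: res = 84+16 = 100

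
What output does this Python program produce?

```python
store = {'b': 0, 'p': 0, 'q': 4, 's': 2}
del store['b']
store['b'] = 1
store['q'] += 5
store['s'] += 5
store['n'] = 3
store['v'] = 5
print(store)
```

{'p': 0, 'q': 9, 's': 7, 'b': 1, 'n': 3, 'v': 5}

del 'b' → {'p': 0, 'q': 4, 's': 2}
store['b'] = 1 → {'p': 0, 'q': 4, 's': 2, 'b': 1}
store['q'] = 4+5 = 9 → {'p': 0, 'q': 9, 's': 2, 'b': 1}
store['s'] = 2+5 = 7 → {'p': 0, 'q': 9, 's': 7, 'b': 1}
store['n'] = 3 → {'p': 0, 'q': 9, 's': 7, 'b': 1, 'n': 3}
store['v'] = 5 → {'p': 0, 'q': 9, 's': 7, 'b': 1, 'n': 3, 'v': 5}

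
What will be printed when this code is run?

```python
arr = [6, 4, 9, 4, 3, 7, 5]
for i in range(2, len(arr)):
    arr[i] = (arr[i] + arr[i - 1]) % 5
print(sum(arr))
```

19

i=2: arr[2] = (9+4)%5 = 3 → [6, 4, 3, 4, 3, 7, 5]
i=3: arr[3] = (4+3)%5 = 2 → [6, 4, 3, 2, 3, 7, 5]
i=4: arr[4] = (3+2)%5 = 0 → [6, 4, 3, 2, 0, 7, 5]
i=5: arr[5] = (7+0)%5 = 2 → [6, 4, 3, 2, 0, 2, 5]
i=6: arr[6] = (5+2)%5 = 2 → [6, 4, 3, 2, 0, 2, 2]
sum = 19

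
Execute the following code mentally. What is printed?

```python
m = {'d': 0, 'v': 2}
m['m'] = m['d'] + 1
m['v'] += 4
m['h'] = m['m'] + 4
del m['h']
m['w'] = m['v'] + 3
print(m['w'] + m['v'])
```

15

m['m'] = m['d']+1 = 1 → {'d': 0, 'v': 2, 'm': 1}
m['v'] = 2+4 = 6 → {'d': 0, 'v': 6, 'm': 1}
m['h'] = m['m']+4 = 5 → {'d': 0, 'v': 6, 'm': 1, 'h': 5}
del 'h' → {'d': 0, 'v': 6, 'm': 1}
m['w'] = m['v']+3 = 9 → {'d': 0, 'v': 6, 'm': 1, 'w': 9}
m['w']+m['v'] = 9+6 = 15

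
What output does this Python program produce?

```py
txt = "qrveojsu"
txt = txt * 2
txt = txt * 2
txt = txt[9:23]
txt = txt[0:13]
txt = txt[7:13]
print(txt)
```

repeat ×2 → 'qrveojsuqrveojsu'
repeat ×2 → 'qrveojsuqrveojsuqrveojsuqrveojsu'
slice [9:23] → 'rveojsuqrveojs'
slice [0:13] → 'rveojsuqrveoj'
slice [7:13] → 'qrveoj'

qrveoj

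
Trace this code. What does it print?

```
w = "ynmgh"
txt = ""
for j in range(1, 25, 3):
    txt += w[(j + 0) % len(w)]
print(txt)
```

j=1: add w[1]='n' → 'n'
j=4: add w[4]='h' → 'nh'
j=7: add w[2]='m' → 'nhm'
j=10: add w[0]='y' → 'nhmy'
j=13: add w[3]='g' → 'nhmyg'
j=16: add w[1]='n' → 'nhmygn'
j=19: add w[4]='h' → 'nhmygnh'
j=22: add w[2]='m' → 'nhmygnhm'

nhmygnhm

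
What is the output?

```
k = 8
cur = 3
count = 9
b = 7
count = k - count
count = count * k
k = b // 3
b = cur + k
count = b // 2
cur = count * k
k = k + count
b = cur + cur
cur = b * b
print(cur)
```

count = 8-9 = -1
count = (-1)*8 = -8
k = 7//3 = 2
b = 3+2 = 5
count = 5//2 = 2
cur = 2*2 = 4
k = 2+2 = 4
b = 4+4 = 8
cur = 8*8 = 64

64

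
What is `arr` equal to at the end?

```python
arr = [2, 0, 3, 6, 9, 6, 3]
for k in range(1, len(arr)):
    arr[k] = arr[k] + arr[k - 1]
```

[2, 2, 5, 11, 20, 26, 29]

k=1: arr[1] = 0+2 = 2 → [2, 2, 3, 6, 9, 6, 3]
k=2: arr[2] = 3+2 = 5 → [2, 2, 5, 6, 9, 6, 3]
k=3: arr[3] = 6+5 = 11 → [2, 2, 5, 11, 9, 6, 3]
k=4: arr[4] = 9+11 = 20 → [2, 2, 5, 11, 20, 6, 3]
k=5: arr[5] = 6+20 = 26 → [2, 2, 5, 11, 20, 26, 3]
k=6: arr[6] = 3+26 = 29 → [2, 2, 5, 11, 20, 26, 29]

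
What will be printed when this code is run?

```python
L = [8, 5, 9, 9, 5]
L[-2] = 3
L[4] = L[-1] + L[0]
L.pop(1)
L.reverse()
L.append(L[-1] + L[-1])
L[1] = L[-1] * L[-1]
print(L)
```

L[-2] = 3 → [8, 5, 9, 3, 5]
L[4] = L[-1]+L[0] = 5+8 = 13 → [8, 5, 9, 3, 13]
pop(1) removes 5 → [8, 9, 3, 13]
reverse → [13, 3, 9, 8]
append L[-1]+L[-1] = 8+8 = 16 → [13, 3, 9, 8, 16]
L[1] = L[-1]*L[-1] = 16*16 = 256 → [13, 256, 9, 8, 16]

[13, 256, 9, 8, 16]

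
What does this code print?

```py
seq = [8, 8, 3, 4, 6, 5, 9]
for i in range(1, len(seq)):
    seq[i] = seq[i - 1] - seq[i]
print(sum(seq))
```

-60

i=1: seq[1] = 8-8 = 0 → [8, 0, 3, 4, 6, 5, 9]
i=2: seq[2] = 0-3 = -3 → [8, 0, -3, 4, 6, 5, 9]
i=3: seq[3] = (-3)-4 = -7 → [8, 0, -3, -7, 6, 5, 9]
i=4: seq[4] = (-7)-6 = -13 → [8, 0, -3, -7, -13, 5, 9]
i=5: seq[5] = (-13)-5 = -18 → [8, 0, -3, -7, -13, -18, 9]
i=6: seq[6] = (-18)-9 = -27 → [8, 0, -3, -7, -13, -18, -27]
sum = -60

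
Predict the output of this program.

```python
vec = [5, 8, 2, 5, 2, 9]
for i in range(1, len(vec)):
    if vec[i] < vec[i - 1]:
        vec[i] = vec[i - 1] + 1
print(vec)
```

[5, 8, 9, 10, 11, 12]

i=1: 8>=5, unchanged → [5, 8, 2, 5, 2, 9]
i=2: 2<8, vec[2] = 8+1 = 9 → [5, 8, 9, 5, 2, 9]
i=3: 5<9, vec[3] = 9+1 = 10 → [5, 8, 9, 10, 2, 9]
i=4: 2<10, vec[4] = 10+1 = 11 → [5, 8, 9, 10, 11, 9]
i=5: 9<11, vec[5] = 11+1 = 12 → [5, 8, 9, 10, 11, 12]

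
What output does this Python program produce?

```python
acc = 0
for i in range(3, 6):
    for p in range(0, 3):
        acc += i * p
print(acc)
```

i=3,p=0: acc = 0+0 = 0
i=3,p=1: acc = 0+3 = 3
i=3,p=2: acc = 3+6 = 9
i=4,p=0: acc = 9+0 = 9
i=4,p=1: acc = 9+4 = 13
i=4,p=2: acc = 13+8 = 21
i=5,p=0: acc = 21+0 = 21
i=5,p=1: acc = 21+5 = 26
i=5,p=2: acc = 26+10 = 36

36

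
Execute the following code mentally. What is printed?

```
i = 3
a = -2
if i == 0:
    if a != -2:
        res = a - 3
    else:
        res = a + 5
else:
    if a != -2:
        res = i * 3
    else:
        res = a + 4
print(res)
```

i=3, a=-2
i == 0 is False; a != -2 is False
→ res = a + 4 = 2

2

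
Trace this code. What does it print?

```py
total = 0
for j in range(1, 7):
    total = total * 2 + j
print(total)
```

j=1: total = 0*2+1 = 1
j=2: total = 1*2+2 = 4
j=3: total = 4*2+3 = 11
j=4: total = 11*2+4 = 26
j=5: total = 26*2+5 = 57
j=6: total = 57*2+6 = 120

120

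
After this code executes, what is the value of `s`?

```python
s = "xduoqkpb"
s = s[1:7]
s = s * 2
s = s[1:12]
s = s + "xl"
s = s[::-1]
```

slice [1:7] → 'duoqkp'
repeat ×2 → 'duoqkpduoqkp'
slice [1:12] → 'uoqkpduoqkp'
+ 'xl' → 'uoqkpduoqkpxl'
reverse → 'lxpkqoudpkqou'

'lxpkqoudpkqou'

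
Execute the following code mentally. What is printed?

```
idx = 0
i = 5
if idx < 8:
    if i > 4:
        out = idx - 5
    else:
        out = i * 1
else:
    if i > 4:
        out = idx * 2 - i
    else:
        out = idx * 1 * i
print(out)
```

-5

idx=0, i=5
idx < 8 is True; i > 4 is True
→ out = idx - 5 = -5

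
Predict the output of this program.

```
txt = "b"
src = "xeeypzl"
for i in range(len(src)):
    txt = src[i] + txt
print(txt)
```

i=0: prepend 'x' → 'xb'
i=1: prepend 'e' → 'exb'
i=2: prepend 'e' → 'eexb'
i=3: prepend 'y' → 'yeexb'
i=4: prepend 'p' → 'pyeexb'
i=5: prepend 'z' → 'zpyeexb'
i=6: prepend 'l' → 'lzpyeexb'

lzpyeexb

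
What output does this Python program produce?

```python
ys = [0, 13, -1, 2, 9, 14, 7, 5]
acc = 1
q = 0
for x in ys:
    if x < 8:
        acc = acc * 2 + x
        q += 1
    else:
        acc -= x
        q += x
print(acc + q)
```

-208

x=0: <8, acc = 1*2+0 = 2; q=1
x=13: not <8, acc = 2-13 = -11; q=14
x=-1: <8, acc = (-11)*2+(-1) = -23; q=15
x=2: <8, acc = (-23)*2+2 = -44; q=16
x=9: not <8, acc = (-44)-9 = -53; q=25
x=14: not <8, acc = (-53)-14 = -67; q=39
x=7: <8, acc = (-67)*2+7 = -127; q=40
x=5: <8, acc = (-127)*2+5 = -249; q=41
acc+q = (-249)+41 = -208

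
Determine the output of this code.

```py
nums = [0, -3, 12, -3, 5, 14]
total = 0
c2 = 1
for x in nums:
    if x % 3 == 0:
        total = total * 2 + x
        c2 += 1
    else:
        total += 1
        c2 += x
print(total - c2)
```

-13

x=0: %3==0, total = 0*2+0 = 0; c2=2
x=-3: %3==0, total = 0*2+(-3) = -3; c2=3
x=12: %3==0, total = (-3)*2+12 = 6; c2=4
x=-3: %3==0, total = 6*2+(-3) = 9; c2=5
x=5: not %3==0, total = 9+1 = 10; c2=10
x=14: not %3==0, total = 10+1 = 11; c2=24
total-c2 = 11-24 = -13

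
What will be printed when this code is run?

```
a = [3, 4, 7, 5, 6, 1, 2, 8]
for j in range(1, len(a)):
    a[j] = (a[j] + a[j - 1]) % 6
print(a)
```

j=1: a[1] = (4+3)%6 = 1 → [3, 1, 7, 5, 6, 1, 2, 8]
j=2: a[2] = (7+1)%6 = 2 → [3, 1, 2, 5, 6, 1, 2, 8]
j=3: a[3] = (5+2)%6 = 1 → [3, 1, 2, 1, 6, 1, 2, 8]
j=4: a[4] = (6+1)%6 = 1 → [3, 1, 2, 1, 1, 1, 2, 8]
j=5: a[5] = (1+1)%6 = 2 → [3, 1, 2, 1, 1, 2, 2, 8]
j=6: a[6] = (2+2)%6 = 4 → [3, 1, 2, 1, 1, 2, 4, 8]
j=7: a[7] = (8+4)%6 = 0 → [3, 1, 2, 1, 1, 2, 4, 0]

[3, 1, 2, 1, 1, 2, 4, 0]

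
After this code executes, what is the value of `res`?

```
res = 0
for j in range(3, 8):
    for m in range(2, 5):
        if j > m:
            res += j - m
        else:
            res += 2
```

37

j=3,m=2: 3>2, res = 0+1 = 1
j=3,m=3: not 3>3, res = 1+2 = 3
j=3,m=4: not 3>4, res = 3+2 = 5
j=4,m=2: 4>2, res = 5+2 = 7
j=4,m=3: 4>3, res = 7+1 = 8
j=4,m=4: not 4>4, res = 8+2 = 10
j=5,m=2: 5>2, res = 10+3 = 13
j=5,m=3: 5>3, res = 13+2 = 15
j=5,m=4: 5>4, res = 15+1 = 16
j=6,m=2: 6>2, res = 16+4 = 20
j=6,m=3: 6>3, res = 20+3 = 23
j=6,m=4: 6>4, res = 23+2 = 25
j=7,m=2: 7>2, res = 25+5 = 30
j=7,m=3: 7>3, res = 30+4 = 34
j=7,m=4: 7>4, res = 34+3 = 37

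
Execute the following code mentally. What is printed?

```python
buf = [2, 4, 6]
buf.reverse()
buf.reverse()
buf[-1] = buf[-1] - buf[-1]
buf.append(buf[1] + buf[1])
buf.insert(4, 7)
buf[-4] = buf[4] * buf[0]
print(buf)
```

reverse → [6, 4, 2]
reverse → [2, 4, 6]
buf[-1] = buf[-1]-buf[-1] = 6-6 = 0 → [2, 4, 0]
append buf[1]+buf[1] = 4+4 = 8 → [2, 4, 0, 8]
insert 7 at 4 → [2, 4, 0, 8, 7]
buf[-4] = buf[4]*buf[0] = 7*2 = 14 → [2, 14, 0, 8, 7]

[2, 14, 0, 8, 7]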